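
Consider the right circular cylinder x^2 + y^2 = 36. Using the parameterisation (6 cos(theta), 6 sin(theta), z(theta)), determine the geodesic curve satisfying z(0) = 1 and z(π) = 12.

Parameterise the cylinder of radius R = 6 as
    r(θ) = (6 cos θ, 6 sin θ, z(θ)).
The arc-length element is
    ds = sqrt(36 + (dz/dθ)^2) dθ,
so the Lagrangian is L = sqrt(36 + z'^2).
L depends on z' only, not on z or θ, so ∂L/∂z = 0 and
    ∂L/∂z' = z' / sqrt(36 + z'^2).
The Euler-Lagrange equation gives
    d/dθ( z' / sqrt(36 + z'^2) ) = 0,
so z' is constant. Integrating once:
    z(θ) = a θ + b,
a helix on the cylinder (a straight line when the cylinder is unrolled). The constants a, b are determined by the endpoint conditions.
With endpoint conditions z(0) = 1 and z(π) = 12: from z(0) = b we get b = 1, and a·π + 1 = 12 gives a = 11/π, so
    z(θ) = (11/π) θ + 1.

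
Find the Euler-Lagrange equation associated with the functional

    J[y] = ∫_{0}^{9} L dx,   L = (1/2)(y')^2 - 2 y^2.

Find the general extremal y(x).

The Lagrangian is L = (1/2)(y')^2 - 2 y^2.
∂L/∂y = -4y.
∂L/∂y' = y'.
The Euler-Lagrange equation d/dx(∂L/∂y') − ∂L/∂y = 0 becomes:
    y'' + 4 y = 0
General solution: y(x) = A sin(2x) + B cos(2x), where A and B are arbitrary constants fixed by the endpoint conditions.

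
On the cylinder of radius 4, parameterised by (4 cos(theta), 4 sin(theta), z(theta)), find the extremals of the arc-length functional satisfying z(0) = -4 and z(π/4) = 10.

Parameterise the cylinder of radius R = 4 as
    r(θ) = (4 cos θ, 4 sin θ, z(θ)).
The arc-length element is
    ds = sqrt(16 + (dz/dθ)^2) dθ,
so the Lagrangian is L = sqrt(16 + z'^2).
L depends on z' only, not on z or θ, so ∂L/∂z = 0 and
    ∂L/∂z' = z' / sqrt(16 + z'^2).
The Euler-Lagrange equation gives
    d/dθ( z' / sqrt(16 + z'^2) ) = 0,
so z' is constant. Integrating once:
    z(θ) = a θ + b,
a helix on the cylinder (a straight line when the cylinder is unrolled). The constants a, b are determined by the endpoint conditions.
With endpoint conditions z(0) = -4 and z(π/4) = 10: from z(0) = b we get b = -4, and a·π/4 + -4 = 10 gives a = 56/π, so
    z(θ) = (56/π) θ − 4.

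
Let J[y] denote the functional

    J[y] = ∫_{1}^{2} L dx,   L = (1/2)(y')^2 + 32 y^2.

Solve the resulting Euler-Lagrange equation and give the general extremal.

The Lagrangian is L = (1/2)(y')^2 + 32 y^2.
∂L/∂y = 64y.
∂L/∂y' = y'.
The Euler-Lagrange equation d/dx(∂L/∂y') − ∂L/∂y = 0 becomes:
    y'' - 64 y = 0
General solution: y(x) = A e^(8x) + B e^(-8x), where A and B are arbitrary constants fixed by the endpoint conditions.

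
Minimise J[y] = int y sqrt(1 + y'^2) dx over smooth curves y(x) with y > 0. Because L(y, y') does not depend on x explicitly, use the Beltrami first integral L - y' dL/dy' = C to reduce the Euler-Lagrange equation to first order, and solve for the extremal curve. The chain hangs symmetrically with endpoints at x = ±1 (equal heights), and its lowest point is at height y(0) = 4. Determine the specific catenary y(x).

The Lagrangian L(y, y') = y sqrt(1 + y'^2) has no explicit x dependence, so the Beltrami identity applies:
    L − y' ∂L/∂y' = C.
Compute ∂L/∂y' = y · y' / sqrt(1 + y'^2). Then
    L − y' ∂L/∂y'
    = y sqrt(1 + y'^2) − y · y'^2 / sqrt(1 + y'^2)
    = y (1 + y'^2 − y'^2) / sqrt(1 + y'^2)
    = y / sqrt(1 + y'^2) = C.
Squaring gives y^2 = C^2 (1 + y'^2), i.e.
    y'^2 = y^2 / C^2 − 1.
Separating variables,
    dy / sqrt(y^2 − C^2) = dx / C,
and integrating gives arccosh(y / C) = (x − a)/C, so
    y(x) = C cosh((x − a)/C),
the catenary. The constants C and a are fixed by the two endpoint conditions (and, for the hanging-chain problem, the length constraint selects C).
Now fit the given data. The endpoints x = ±1 are symmetric at equal height, so the catenary is even about its minimum: a = 0 and y(x) = C cosh(x/C). The lowest point is y(0) = C cosh(0) = C, and we are told y(0) = 4, so C = 4. Therefore
    y(x) = 4 cosh(x/4),
and at the endpoints
    y(±1) = 4 cosh(1/4).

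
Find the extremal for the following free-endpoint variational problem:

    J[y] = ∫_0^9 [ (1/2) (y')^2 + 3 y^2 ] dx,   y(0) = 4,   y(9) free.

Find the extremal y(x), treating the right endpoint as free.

The Lagrangian L = (1/2) (y')^2 + 3 y^2 gives
    ∂L/∂y = 6 y,   ∂L/∂y' = y'.
Euler-Lagrange: y'' − 6 y = 0.
With k = sqrt(6), the general solution is
    y(x) = A cosh(sqrt(6) x) + B sinh(sqrt(6) x).
Fixed left endpoint y(0) = 4 ⇒ A = 4.
The right endpoint x = 9 is free, so the natural (transversality) condition is ∂L/∂y' |_{x=9} = 0, i.e. y'(9) = 0.
Compute y'(x) = A k sinh(k x) + B k cosh(k x), so
    y'(9) = A k sinh(k·9) + B k cosh(k·9) = 0
    ⇒ B = −A tanh(k·9) = − 4 tanh(sqrt(6)·9).
Therefore the extremal is
    y(x) = 4 cosh(sqrt(6) x) − 4 tanh(sqrt(6)·9) sinh(sqrt(6) x).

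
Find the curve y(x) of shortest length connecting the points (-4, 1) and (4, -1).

Arc-length functional: J[y] = ∫ sqrt(1 + (y')^2) dx.
Lagrangian L = sqrt(1 + (y')^2) has no explicit y dependence, so ∂L/∂y = 0 and the Euler-Lagrange equation gives
    d/dx( y' / sqrt(1 + (y')^2) ) = 0  ⇒  y' / sqrt(1 + (y')^2) = const.
Hence y' is constant, so y(x) is affine.
Fitting the endpoints (-4, 1) and (4, -1):
    slope m = ((-1) − 1) / (4 − (-4)) = -1/4,
    intercept c = 1 − m·(-4) = 0.
Extremal: y(x) = (-1/4) x.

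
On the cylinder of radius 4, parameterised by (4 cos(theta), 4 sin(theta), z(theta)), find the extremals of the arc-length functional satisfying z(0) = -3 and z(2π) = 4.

Parameterise the cylinder of radius R = 4 as
    r(θ) = (4 cos θ, 4 sin θ, z(θ)).
The arc-length element is
    ds = sqrt(16 + (dz/dθ)^2) dθ,
so the Lagrangian is L = sqrt(16 + z'^2).
L depends on z' only, not on z or θ, so ∂L/∂z = 0 and
    ∂L/∂z' = z' / sqrt(16 + z'^2).
The Euler-Lagrange equation gives
    d/dθ( z' / sqrt(16 + z'^2) ) = 0,
so z' is constant. Integrating once:
    z(θ) = a θ + b,
a helix on the cylinder (a straight line when the cylinder is unrolled). The constants a, b are determined by the endpoint conditions.
With endpoint conditions z(0) = -3 and z(2π) = 4: from z(0) = b we get b = -3, and a·2π + -3 = 4 gives a = 7/(2π), so
    z(θ) = (7/(2π)) θ − 3.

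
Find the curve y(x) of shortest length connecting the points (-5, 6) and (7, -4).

Arc-length functional: J[y] = ∫ sqrt(1 + (y')^2) dx.
Lagrangian L = sqrt(1 + (y')^2) has no explicit y dependence, so ∂L/∂y = 0 and the Euler-Lagrange equation gives
    d/dx( y' / sqrt(1 + (y')^2) ) = 0  ⇒  y' / sqrt(1 + (y')^2) = const.
Hence y' is constant, so y(x) is affine.
Fitting the endpoints (-5, 6) and (7, -4):
    slope m = ((-4) − 6) / (7 − (-5)) = -5/6,
    intercept c = 6 − m·(-5) = 11/6.
Extremal: y(x) = (-5/6) x + 11/6.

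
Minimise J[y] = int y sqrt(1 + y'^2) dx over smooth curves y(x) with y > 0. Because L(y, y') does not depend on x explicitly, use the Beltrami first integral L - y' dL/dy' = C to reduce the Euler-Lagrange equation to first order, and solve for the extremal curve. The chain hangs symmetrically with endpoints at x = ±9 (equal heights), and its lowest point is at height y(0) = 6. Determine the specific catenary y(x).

The Lagrangian L(y, y') = y sqrt(1 + y'^2) has no explicit x dependence, so the Beltrami identity applies:
    L − y' ∂L/∂y' = C.
Compute ∂L/∂y' = y · y' / sqrt(1 + y'^2). Then
    L − y' ∂L/∂y'
    = y sqrt(1 + y'^2) − y · y'^2 / sqrt(1 + y'^2)
    = y (1 + y'^2 − y'^2) / sqrt(1 + y'^2)
    = y / sqrt(1 + y'^2) = C.
Squaring gives y^2 = C^2 (1 + y'^2), i.e.
    y'^2 = y^2 / C^2 − 1.
Separating variables,
    dy / sqrt(y^2 − C^2) = dx / C,
and integrating gives arccosh(y / C) = (x − a)/C, so
    y(x) = C cosh((x − a)/C),
the catenary. The constants C and a are fixed by the two endpoint conditions (and, for the hanging-chain problem, the length constraint selects C).
Now fit the given data. The endpoints x = ±9 are symmetric at equal height, so the catenary is even about its minimum: a = 0 and y(x) = C cosh(x/C). The lowest point is y(0) = C cosh(0) = C, and we are told y(0) = 6, so C = 6. Therefore
    y(x) = 6 cosh(x/6),
and at the endpoints
    y(±9) = 6 cosh(9/6).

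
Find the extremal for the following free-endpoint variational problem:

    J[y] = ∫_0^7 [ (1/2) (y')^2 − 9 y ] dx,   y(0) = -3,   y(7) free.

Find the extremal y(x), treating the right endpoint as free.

The Lagrangian L = (1/2) (y')^2 − 9 y gives
    ∂L/∂y = −9,   ∂L/∂y' = y'.
Euler-Lagrange: d/dx(y') − (−9) = 0, i.e. y'' + 9 = 0, so
    y(x) = −(9/2) x^2 + C1 x + C2.
Fixed left endpoint y(0) = -3 ⇒ C2 = -3.
The right endpoint x = 7 is free, so the natural (transversality) condition is ∂L/∂y' |_{x=7} = 0, i.e. y'(7) = 0.
Compute y'(x) = −9 x + C1, so y'(7) = −63 + C1 = 0 ⇒ C1 = 63.
Therefore the extremal is
    y(x) = −(9/2) x^2 + 63 x − 3.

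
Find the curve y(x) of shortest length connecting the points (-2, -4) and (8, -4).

Arc-length functional: J[y] = ∫ sqrt(1 + (y')^2) dx.
Lagrangian L = sqrt(1 + (y')^2) has no explicit y dependence, so ∂L/∂y = 0 and the Euler-Lagrange equation gives
    d/dx( y' / sqrt(1 + (y')^2) ) = 0  ⇒  y' / sqrt(1 + (y')^2) = const.
Hence y' is constant, so y(x) is affine.
Fitting the endpoints (-2, -4) and (8, -4):
    slope m = ((-4) − (-4)) / (8 − (-2)) = 0,
    intercept c = (-4) − m·(-2) = -4.
Extremal: y(x) = -4.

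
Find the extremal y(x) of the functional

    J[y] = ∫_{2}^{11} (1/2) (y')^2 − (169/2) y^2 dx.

The Lagrangian is L = (1/2) (y')^2 − (169/2) y^2.
Compute ∂L/∂y = -169y, ∂L/∂y' = y'.
The Euler-Lagrange equation d/dx(∂L/∂y') − ∂L/∂y = 0 reduces to
    y'' + 169 y = 0.
Its general solution is
    y(x) = A sin(13x) + B cos(13x),
with A, B fixed by the endpoint conditions.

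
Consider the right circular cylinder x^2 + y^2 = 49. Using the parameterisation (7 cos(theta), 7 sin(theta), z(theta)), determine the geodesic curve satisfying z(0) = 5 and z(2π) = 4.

Parameterise the cylinder of radius R = 7 as
    r(θ) = (7 cos θ, 7 sin θ, z(θ)).
The arc-length element is
    ds = sqrt(49 + (dz/dθ)^2) dθ,
so the Lagrangian is L = sqrt(49 + z'^2).
L depends on z' only, not on z or θ, so ∂L/∂z = 0 and
    ∂L/∂z' = z' / sqrt(49 + z'^2).
The Euler-Lagrange equation gives
    d/dθ( z' / sqrt(49 + z'^2) ) = 0,
so z' is constant. Integrating once:
    z(θ) = a θ + b,
a helix on the cylinder (a straight line when the cylinder is unrolled). The constants a, b are determined by the endpoint conditions.
With endpoint conditions z(0) = 5 and z(2π) = 4: from z(0) = b we get b = 5, and a·2π + 5 = 4 gives a = -1/(2π), so
    z(θ) = (-1/(2π)) θ + 5.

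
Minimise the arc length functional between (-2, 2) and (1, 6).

Arc-length functional: J[y] = ∫ sqrt(1 + (y')^2) dx.
Lagrangian L = sqrt(1 + (y')^2) has no explicit y dependence, so ∂L/∂y = 0 and the Euler-Lagrange equation gives
    d/dx( y' / sqrt(1 + (y')^2) ) = 0  ⇒  y' / sqrt(1 + (y')^2) = const.
Hence y' is constant, so y(x) is affine.
Fitting the endpoints (-2, 2) and (1, 6):
    slope m = (6 − 2) / (1 − (-2)) = 4/3,
    intercept c = 2 − m·(-2) = 14/3.
Extremal: y(x) = (4/3) x + 14/3.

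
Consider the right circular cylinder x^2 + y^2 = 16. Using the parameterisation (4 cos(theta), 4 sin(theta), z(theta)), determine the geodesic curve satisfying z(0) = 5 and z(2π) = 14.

Parameterise the cylinder of radius R = 4 as
    r(θ) = (4 cos θ, 4 sin θ, z(θ)).
The arc-length element is
    ds = sqrt(16 + (dz/dθ)^2) dθ,
so the Lagrangian is L = sqrt(16 + z'^2).
L depends on z' only, not on z or θ, so ∂L/∂z = 0 and
    ∂L/∂z' = z' / sqrt(16 + z'^2).
The Euler-Lagrange equation gives
    d/dθ( z' / sqrt(16 + z'^2) ) = 0,
so z' is constant. Integrating once:
    z(θ) = a θ + b,
a helix on the cylinder (a straight line when the cylinder is unrolled). The constants a, b are determined by the endpoint conditions.
With endpoint conditions z(0) = 5 and z(2π) = 14: from z(0) = b we get b = 5, and a·2π + 5 = 14 gives a = 9/(2π), so
    z(θ) = (9/(2π)) θ + 5.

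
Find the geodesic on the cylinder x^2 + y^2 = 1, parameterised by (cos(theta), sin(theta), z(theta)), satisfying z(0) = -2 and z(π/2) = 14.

Parameterise the cylinder of radius R = 1 as
    r(θ) = (cos θ, sin θ, z(θ)).
The arc-length element is
    ds = sqrt(1 + (dz/dθ)^2) dθ,
so the Lagrangian is L = sqrt(1 + z'^2).
L depends on z' only, not on z or θ, so ∂L/∂z = 0 and
    ∂L/∂z' = z' / sqrt(1 + z'^2).
The Euler-Lagrange equation gives
    d/dθ( z' / sqrt(1 + z'^2) ) = 0,
so z' is constant. Integrating once:
    z(θ) = a θ + b,
a helix on the cylinder (a straight line when the cylinder is unrolled). The constants a, b are determined by the endpoint conditions.
With endpoint conditions z(0) = -2 and z(π/2) = 14: from z(0) = b we get b = -2, and a·π/2 + -2 = 14 gives a = 32/π, so
    z(θ) = (32/π) θ − 2.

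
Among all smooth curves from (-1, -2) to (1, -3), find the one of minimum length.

Arc-length functional: J[y] = ∫ sqrt(1 + (y')^2) dx.
Lagrangian L = sqrt(1 + (y')^2) has no explicit y dependence, so ∂L/∂y = 0 and the Euler-Lagrange equation gives
    d/dx( y' / sqrt(1 + (y')^2) ) = 0  ⇒  y' / sqrt(1 + (y')^2) = const.
Hence y' is constant, so y(x) is affine.
Fitting the endpoints (-1, -2) and (1, -3):
    slope m = ((-3) − (-2)) / (1 − (-1)) = -1/2,
    intercept c = (-2) − m·(-1) = -5/2.
Extremal: y(x) = (-1/2) x - 5/2.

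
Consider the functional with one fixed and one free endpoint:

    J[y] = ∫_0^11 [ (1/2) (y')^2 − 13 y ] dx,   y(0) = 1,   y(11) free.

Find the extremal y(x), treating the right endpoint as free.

The Lagrangian L = (1/2) (y')^2 − 13 y gives
    ∂L/∂y = −13,   ∂L/∂y' = y'.
Euler-Lagrange: d/dx(y') − (−13) = 0, i.e. y'' + 13 = 0, so
    y(x) = −(13/2) x^2 + C1 x + C2.
Fixed left endpoint y(0) = 1 ⇒ C2 = 1.
The right endpoint x = 11 is free, so the natural (transversality) condition is ∂L/∂y' |_{x=11} = 0, i.e. y'(11) = 0.
Compute y'(x) = −13 x + C1, so y'(11) = −143 + C1 = 0 ⇒ C1 = 143.
Therefore the extremal is
    y(x) = −(13/2) x^2 + 143 x + 1.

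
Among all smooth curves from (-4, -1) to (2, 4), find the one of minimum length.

Arc-length functional: J[y] = ∫ sqrt(1 + (y')^2) dx.
Lagrangian L = sqrt(1 + (y')^2) has no explicit y dependence, so ∂L/∂y = 0 and the Euler-Lagrange equation gives
    d/dx( y' / sqrt(1 + (y')^2) ) = 0  ⇒  y' / sqrt(1 + (y')^2) = const.
Hence y' is constant, so y(x) is affine.
Fitting the endpoints (-4, -1) and (2, 4):
    slope m = (4 − (-1)) / (2 − (-4)) = 5/6,
    intercept c = (-1) − m·(-4) = 7/3.
Extremal: y(x) = (5/6) x + 7/3.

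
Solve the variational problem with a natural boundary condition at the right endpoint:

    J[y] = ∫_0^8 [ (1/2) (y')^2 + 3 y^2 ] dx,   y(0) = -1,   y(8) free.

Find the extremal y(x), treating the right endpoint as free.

The Lagrangian L = (1/2) (y')^2 + 3 y^2 gives
    ∂L/∂y = 6 y,   ∂L/∂y' = y'.
Euler-Lagrange: y'' − 6 y = 0.
With k = sqrt(6), the general solution is
    y(x) = A cosh(sqrt(6) x) + B sinh(sqrt(6) x).
Fixed left endpoint y(0) = -1 ⇒ A = -1.
The right endpoint x = 8 is free, so the natural (transversality) condition is ∂L/∂y' |_{x=8} = 0, i.e. y'(8) = 0.
Compute y'(x) = A k sinh(k x) + B k cosh(k x), so
    y'(8) = A k sinh(k·8) + B k cosh(k·8) = 0
    ⇒ B = −A tanh(k·8) = tanh(sqrt(6)·8).
Therefore the extremal is
    y(x) = −cosh(sqrt(6) x) + tanh(sqrt(6)·8) sinh(sqrt(6) x).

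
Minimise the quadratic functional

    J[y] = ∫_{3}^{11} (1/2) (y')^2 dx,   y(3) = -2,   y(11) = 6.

The Lagrangian is L = (1/2) (y')^2.
Compute ∂L/∂y = 0, ∂L/∂y' = y'.
The Euler-Lagrange equation d/dx(∂L/∂y') − ∂L/∂y = 0 reduces to
    y'' = 0.
Its general solution is
    y(x) = A x + B,
with A, B fixed by the endpoint conditions.
Applying the endpoint conditions y(3) = -2 and y(11) = 6: solve A·3 + B = -2 and A·11 + B = 6. Subtracting gives A(11 − 3) = 6 − -2, so A = 1, and B = -2 − A·3 = -5. Therefore
    y(x) = x - 5.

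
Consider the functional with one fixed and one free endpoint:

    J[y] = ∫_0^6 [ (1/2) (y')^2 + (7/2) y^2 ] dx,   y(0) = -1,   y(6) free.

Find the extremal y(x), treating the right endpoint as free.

The Lagrangian L = (1/2) (y')^2 + (7/2) y^2 gives
    ∂L/∂y = 7 y,   ∂L/∂y' = y'.
Euler-Lagrange: y'' − 7 y = 0.
With k = sqrt(7), the general solution is
    y(x) = A cosh(sqrt(7) x) + B sinh(sqrt(7) x).
Fixed left endpoint y(0) = -1 ⇒ A = -1.
The right endpoint x = 6 is free, so the natural (transversality) condition is ∂L/∂y' |_{x=6} = 0, i.e. y'(6) = 0.
Compute y'(x) = A k sinh(k x) + B k cosh(k x), so
    y'(6) = A k sinh(k·6) + B k cosh(k·6) = 0
    ⇒ B = −A tanh(k·6) = tanh(sqrt(7)·6).
Therefore the extremal is
    y(x) = −cosh(sqrt(7) x) + tanh(sqrt(7)·6) sinh(sqrt(7) x).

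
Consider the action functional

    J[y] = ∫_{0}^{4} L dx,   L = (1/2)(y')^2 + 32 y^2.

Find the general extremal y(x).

The Lagrangian is L = (1/2)(y')^2 + 32 y^2.
∂L/∂y = 64y.
∂L/∂y' = y'.
The Euler-Lagrange equation d/dx(∂L/∂y') − ∂L/∂y = 0 becomes:
    y'' - 64 y = 0
General solution: y(x) = A e^(8x) + B e^(-8x), where A and B are arbitrary constants fixed by the endpoint conditions.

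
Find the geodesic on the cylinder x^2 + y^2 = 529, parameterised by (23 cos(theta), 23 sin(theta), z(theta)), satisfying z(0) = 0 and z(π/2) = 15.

Parameterise the cylinder of radius R = 23 as
    r(θ) = (23 cos θ, 23 sin θ, z(θ)).
The arc-length element is
    ds = sqrt(529 + (dz/dθ)^2) dθ,
so the Lagrangian is L = sqrt(529 + z'^2).
L depends on z' only, not on z or θ, so ∂L/∂z = 0 and
    ∂L/∂z' = z' / sqrt(529 + z'^2).
The Euler-Lagrange equation gives
    d/dθ( z' / sqrt(529 + z'^2) ) = 0,
so z' is constant. Integrating once:
    z(θ) = a θ + b,
a helix on the cylinder (a straight line when the cylinder is unrolled). The constants a, b are determined by the endpoint conditions.
With endpoint conditions z(0) = 0 and z(π/2) = 15: from z(0) = b we get b = 0, and a·π/2 + 0 = 15 gives a = 30/π, so
    z(θ) = (30/π) θ.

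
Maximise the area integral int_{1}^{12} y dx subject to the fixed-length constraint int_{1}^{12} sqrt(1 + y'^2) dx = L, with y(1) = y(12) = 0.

Set up the augmented Lagrangian using a multiplier λ for the length constraint:
    F(y, y') = y − λ sqrt(1 + y'^2).
F has no explicit x dependence, so the Beltrami identity yields a first integral
    F − y' ∂F/∂y' = C.
Compute ∂F/∂y' = −λ y' / sqrt(1 + y'^2). Then
    y − λ sqrt(1 + y'^2) + λ y'^2 / sqrt(1 + y'^2) = C
    ⇒  y − λ / sqrt(1 + y'^2) = C.
Solving for y' and integrating gives
    (x − a)^2 + (y − b)^2 = λ^2,
a circular arc of radius λ. The constants a, b are determined by the endpoint conditions y(1) = y(12) = 0, and λ is fixed implicitly by the length constraint
    ∫_{1}^{12} sqrt(1 + y'^2) dx = L.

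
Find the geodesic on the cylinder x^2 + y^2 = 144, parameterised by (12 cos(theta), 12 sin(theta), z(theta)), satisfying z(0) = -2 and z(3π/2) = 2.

Parameterise the cylinder of radius R = 12 as
    r(θ) = (12 cos θ, 12 sin θ, z(θ)).
The arc-length element is
    ds = sqrt(144 + (dz/dθ)^2) dθ,
so the Lagrangian is L = sqrt(144 + z'^2).
L depends on z' only, not on z or θ, so ∂L/∂z = 0 and
    ∂L/∂z' = z' / sqrt(144 + z'^2).
The Euler-Lagrange equation gives
    d/dθ( z' / sqrt(144 + z'^2) ) = 0,
so z' is constant. Integrating once:
    z(θ) = a θ + b,
a helix on the cylinder (a straight line when the cylinder is unrolled). The constants a, b are determined by the endpoint conditions.
With endpoint conditions z(0) = -2 and z(3π/2) = 2: from z(0) = b we get b = -2, and a·3π/2 + -2 = 2 gives a = 8/(3π), so
    z(θ) = (8/(3π)) θ − 2.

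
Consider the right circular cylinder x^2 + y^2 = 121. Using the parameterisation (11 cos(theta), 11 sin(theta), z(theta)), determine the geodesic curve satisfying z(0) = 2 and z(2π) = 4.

Parameterise the cylinder of radius R = 11 as
    r(θ) = (11 cos θ, 11 sin θ, z(θ)).
The arc-length element is
    ds = sqrt(121 + (dz/dθ)^2) dθ,
so the Lagrangian is L = sqrt(121 + z'^2).
L depends on z' only, not on z or θ, so ∂L/∂z = 0 and
    ∂L/∂z' = z' / sqrt(121 + z'^2).
The Euler-Lagrange equation gives
    d/dθ( z' / sqrt(121 + z'^2) ) = 0,
so z' is constant. Integrating once:
    z(θ) = a θ + b,
a helix on the cylinder (a straight line when the cylinder is unrolled). The constants a, b are determined by the endpoint conditions.
With endpoint conditions z(0) = 2 and z(2π) = 4: from z(0) = b we get b = 2, and a·2π + 2 = 4 gives a = 1/π, so
    z(θ) = (1/π) θ + 2.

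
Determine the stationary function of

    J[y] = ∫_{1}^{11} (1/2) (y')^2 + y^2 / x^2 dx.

The Lagrangian is L = (1/2) (y')^2 + y^2 / x^2.
Compute ∂L/∂y = 2y/x^2, ∂L/∂y' = y'.
The Euler-Lagrange equation d/dx(∂L/∂y') − ∂L/∂y = 0 reduces to
    y'' − 2/x^2 · y = 0  (x > 0).
Its general solution is
    y(x) = A x^2 + B / x,
with A, B fixed by the endpoint conditions.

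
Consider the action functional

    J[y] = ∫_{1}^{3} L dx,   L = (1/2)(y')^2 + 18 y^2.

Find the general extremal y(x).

The Lagrangian is L = (1/2)(y')^2 + 18 y^2.
∂L/∂y = 36y.
∂L/∂y' = y'.
The Euler-Lagrange equation d/dx(∂L/∂y') − ∂L/∂y = 0 becomes:
    y'' - 36 y = 0
General solution: y(x) = A e^(6x) + B e^(-6x), where A and B are arbitrary constants fixed by the endpoint conditions.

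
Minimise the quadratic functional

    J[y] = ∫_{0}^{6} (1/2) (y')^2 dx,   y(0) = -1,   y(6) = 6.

The Lagrangian is L = (1/2) (y')^2.
Compute ∂L/∂y = 0, ∂L/∂y' = y'.
The Euler-Lagrange equation d/dx(∂L/∂y') − ∂L/∂y = 0 reduces to
    y'' = 0.
Its general solution is
    y(x) = A x + B,
with A, B fixed by the endpoint conditions.
Applying the endpoint conditions y(0) = -1 and y(6) = 6: solve A·0 + B = -1 and A·6 + B = 6. Subtracting gives A(6 − 0) = 6 − -1, so A = 7/6, and B = -1 − A·0 = -1. Therefore
    y(x) = (7/6) x - 1.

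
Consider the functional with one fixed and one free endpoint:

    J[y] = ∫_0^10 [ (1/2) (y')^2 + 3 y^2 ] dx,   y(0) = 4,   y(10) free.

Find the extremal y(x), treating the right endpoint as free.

The Lagrangian L = (1/2) (y')^2 + 3 y^2 gives
    ∂L/∂y = 6 y,   ∂L/∂y' = y'.
Euler-Lagrange: y'' − 6 y = 0.
With k = sqrt(6), the general solution is
    y(x) = A cosh(sqrt(6) x) + B sinh(sqrt(6) x).
Fixed left endpoint y(0) = 4 ⇒ A = 4.
The right endpoint x = 10 is free, so the natural (transversality) condition is ∂L/∂y' |_{x=10} = 0, i.e. y'(10) = 0.
Compute y'(x) = A k sinh(k x) + B k cosh(k x), so
    y'(10) = A k sinh(k·10) + B k cosh(k·10) = 0
    ⇒ B = −A tanh(k·10) = − 4 tanh(sqrt(6)·10).
Therefore the extremal is
    y(x) = 4 cosh(sqrt(6) x) − 4 tanh(sqrt(6)·10) sinh(sqrt(6) x).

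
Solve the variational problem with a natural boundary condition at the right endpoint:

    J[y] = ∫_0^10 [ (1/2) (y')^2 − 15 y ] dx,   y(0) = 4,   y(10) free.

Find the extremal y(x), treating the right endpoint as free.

The Lagrangian L = (1/2) (y')^2 − 15 y gives
    ∂L/∂y = −15,   ∂L/∂y' = y'.
Euler-Lagrange: d/dx(y') − (−15) = 0, i.e. y'' + 15 = 0, so
    y(x) = −(15/2) x^2 + C1 x + C2.
Fixed left endpoint y(0) = 4 ⇒ C2 = 4.
The right endpoint x = 10 is free, so the natural (transversality) condition is ∂L/∂y' |_{x=10} = 0, i.e. y'(10) = 0.
Compute y'(x) = −15 x + C1, so y'(10) = −150 + C1 = 0 ⇒ C1 = 150.
Therefore the extremal is
    y(x) = −(15/2) x^2 + 150 x + 4.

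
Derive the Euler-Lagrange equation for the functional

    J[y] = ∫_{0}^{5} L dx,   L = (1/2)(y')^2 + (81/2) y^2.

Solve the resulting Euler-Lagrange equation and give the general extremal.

The Lagrangian is L = (1/2)(y')^2 + (81/2) y^2.
∂L/∂y = 81y.
∂L/∂y' = y'.
The Euler-Lagrange equation d/dx(∂L/∂y') − ∂L/∂y = 0 becomes:
    y'' - 81 y = 0
General solution: y(x) = A e^(9x) + B e^(-9x), where A and B are arbitrary constants fixed by the endpoint conditions.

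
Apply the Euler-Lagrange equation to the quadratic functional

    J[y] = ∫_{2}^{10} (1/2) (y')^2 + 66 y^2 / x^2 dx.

The Lagrangian is L = (1/2) (y')^2 + 66 y^2 / x^2.
Compute ∂L/∂y = 132y/x^2, ∂L/∂y' = y'.
The Euler-Lagrange equation d/dx(∂L/∂y') − ∂L/∂y = 0 reduces to
    y'' − 132/x^2 · y = 0  (x > 0).
Its general solution is
    y(x) = A x^12 + B x^(-11),
with A, B fixed by the endpoint conditions.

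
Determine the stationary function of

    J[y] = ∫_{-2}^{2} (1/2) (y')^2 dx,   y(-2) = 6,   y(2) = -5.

The Lagrangian is L = (1/2) (y')^2.
Compute ∂L/∂y = 0, ∂L/∂y' = y'.
The Euler-Lagrange equation d/dx(∂L/∂y') − ∂L/∂y = 0 reduces to
    y'' = 0.
Its general solution is
    y(x) = A x + B,
with A, B fixed by the endpoint conditions.
Applying the endpoint conditions y(-2) = 6 and y(2) = -5: solve A·-2 + B = 6 and A·2 + B = -5. Subtracting gives A(2 − -2) = -5 − 6, so A = -11/4, and B = 6 − A·-2 = 1/2. Therefore
    y(x) = (-11/4) x + 1/2.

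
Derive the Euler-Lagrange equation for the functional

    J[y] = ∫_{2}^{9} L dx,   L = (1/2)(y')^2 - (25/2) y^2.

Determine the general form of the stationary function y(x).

The Lagrangian is L = (1/2)(y')^2 - (25/2) y^2.
∂L/∂y = -25y.
∂L/∂y' = y'.
The Euler-Lagrange equation d/dx(∂L/∂y') − ∂L/∂y = 0 becomes:
    y'' + 25 y = 0
General solution: y(x) = A sin(5x) + B cos(5x), where A and B are arbitrary constants fixed by the endpoint conditions.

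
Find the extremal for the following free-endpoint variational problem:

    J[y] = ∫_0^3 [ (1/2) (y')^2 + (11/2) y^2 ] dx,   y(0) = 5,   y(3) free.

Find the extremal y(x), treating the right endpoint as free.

The Lagrangian L = (1/2) (y')^2 + (11/2) y^2 gives
    ∂L/∂y = 11 y,   ∂L/∂y' = y'.
Euler-Lagrange: y'' − 11 y = 0.
With k = sqrt(11), the general solution is
    y(x) = A cosh(sqrt(11) x) + B sinh(sqrt(11) x).
Fixed left endpoint y(0) = 5 ⇒ A = 5.
The right endpoint x = 3 is free, so the natural (transversality) condition is ∂L/∂y' |_{x=3} = 0, i.e. y'(3) = 0.
Compute y'(x) = A k sinh(k x) + B k cosh(k x), so
    y'(3) = A k sinh(k·3) + B k cosh(k·3) = 0
    ⇒ B = −A tanh(k·3) = − 5 tanh(sqrt(11)·3).
Therefore the extremal is
    y(x) = 5 cosh(sqrt(11) x) − 5 tanh(sqrt(11)·3) sinh(sqrt(11) x).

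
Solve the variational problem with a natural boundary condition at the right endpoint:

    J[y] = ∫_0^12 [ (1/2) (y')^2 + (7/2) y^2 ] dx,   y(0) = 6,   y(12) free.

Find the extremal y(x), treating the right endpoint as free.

The Lagrangian L = (1/2) (y')^2 + (7/2) y^2 gives
    ∂L/∂y = 7 y,   ∂L/∂y' = y'.
Euler-Lagrange: y'' − 7 y = 0.
With k = sqrt(7), the general solution is
    y(x) = A cosh(sqrt(7) x) + B sinh(sqrt(7) x).
Fixed left endpoint y(0) = 6 ⇒ A = 6.
The right endpoint x = 12 is free, so the natural (transversality) condition is ∂L/∂y' |_{x=12} = 0, i.e. y'(12) = 0.
Compute y'(x) = A k sinh(k x) + B k cosh(k x), so
    y'(12) = A k sinh(k·12) + B k cosh(k·12) = 0
    ⇒ B = −A tanh(k·12) = − 6 tanh(sqrt(7)·12).
Therefore the extremal is
    y(x) = 6 cosh(sqrt(7) x) − 6 tanh(sqrt(7)·12) sinh(sqrt(7) x).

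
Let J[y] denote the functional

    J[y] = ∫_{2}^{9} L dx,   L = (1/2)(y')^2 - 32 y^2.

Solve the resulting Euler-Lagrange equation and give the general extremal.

The Lagrangian is L = (1/2)(y')^2 - 32 y^2.
∂L/∂y = -64y.
∂L/∂y' = y'.
The Euler-Lagrange equation d/dx(∂L/∂y') − ∂L/∂y = 0 becomes:
    y'' + 64 y = 0
General solution: y(x) = A sin(8x) + B cos(8x), where A and B are arbitrary constants fixed by the endpoint conditions.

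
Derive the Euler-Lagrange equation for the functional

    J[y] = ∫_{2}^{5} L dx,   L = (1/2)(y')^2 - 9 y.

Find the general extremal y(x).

The Lagrangian is L = (1/2)(y')^2 - 9 y.
∂L/∂y = -9.
∂L/∂y' = y'.
The Euler-Lagrange equation d/dx(∂L/∂y') − ∂L/∂y = 0 becomes:
    y'' + 9 = 0
General solution: y(x) = -(9/2) x^2 + A x + B, where A and B are arbitrary constants fixed by the endpoint conditions.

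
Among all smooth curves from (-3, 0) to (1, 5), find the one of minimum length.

Arc-length functional: J[y] = ∫ sqrt(1 + (y')^2) dx.
Lagrangian L = sqrt(1 + (y')^2) has no explicit y dependence, so ∂L/∂y = 0 and the Euler-Lagrange equation gives
    d/dx( y' / sqrt(1 + (y')^2) ) = 0  ⇒  y' / sqrt(1 + (y')^2) = const.
Hence y' is constant, so y(x) is affine.
Fitting the endpoints (-3, 0) and (1, 5):
    slope m = (5 − 0) / (1 − (-3)) = 5/4,
    intercept c = 0 − m·(-3) = 15/4.
Extremal: y(x) = (5/4) x + 15/4.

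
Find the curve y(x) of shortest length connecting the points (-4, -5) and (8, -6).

Arc-length functional: J[y] = ∫ sqrt(1 + (y')^2) dx.
Lagrangian L = sqrt(1 + (y')^2) has no explicit y dependence, so ∂L/∂y = 0 and the Euler-Lagrange equation gives
    d/dx( y' / sqrt(1 + (y')^2) ) = 0  ⇒  y' / sqrt(1 + (y')^2) = const.
Hence y' is constant, so y(x) is affine.
Fitting the endpoints (-4, -5) and (8, -6):
    slope m = ((-6) − (-5)) / (8 − (-4)) = -1/12,
    intercept c = (-5) − m·(-4) = -16/3.
Extremal: y(x) = (-1/12) x - 16/3.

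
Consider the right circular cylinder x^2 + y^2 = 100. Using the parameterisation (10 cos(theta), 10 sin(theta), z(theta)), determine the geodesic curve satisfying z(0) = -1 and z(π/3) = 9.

Parameterise the cylinder of radius R = 10 as
    r(θ) = (10 cos θ, 10 sin θ, z(θ)).
The arc-length element is
    ds = sqrt(100 + (dz/dθ)^2) dθ,
so the Lagrangian is L = sqrt(100 + z'^2).
L depends on z' only, not on z or θ, so ∂L/∂z = 0 and
    ∂L/∂z' = z' / sqrt(100 + z'^2).
The Euler-Lagrange equation gives
    d/dθ( z' / sqrt(100 + z'^2) ) = 0,
so z' is constant. Integrating once:
    z(θ) = a θ + b,
a helix on the cylinder (a straight line when the cylinder is unrolled). The constants a, b are determined by the endpoint conditions.
With endpoint conditions z(0) = -1 and z(π/3) = 9: from z(0) = b we get b = -1, and a·π/3 + -1 = 9 gives a = 30/π, so
    z(θ) = (30/π) θ − 1.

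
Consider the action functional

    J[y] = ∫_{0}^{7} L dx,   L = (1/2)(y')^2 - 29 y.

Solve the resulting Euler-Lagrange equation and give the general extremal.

The Lagrangian is L = (1/2)(y')^2 - 29 y.
∂L/∂y = -29.
∂L/∂y' = y'.
The Euler-Lagrange equation d/dx(∂L/∂y') − ∂L/∂y = 0 becomes:
    y'' + 29 = 0
General solution: y(x) = -(29/2) x^2 + A x + B, where A and B are arbitrary constants fixed by the endpoint conditions.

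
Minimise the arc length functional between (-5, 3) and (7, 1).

Arc-length functional: J[y] = ∫ sqrt(1 + (y')^2) dx.
Lagrangian L = sqrt(1 + (y')^2) has no explicit y dependence, so ∂L/∂y = 0 and the Euler-Lagrange equation gives
    d/dx( y' / sqrt(1 + (y')^2) ) = 0  ⇒  y' / sqrt(1 + (y')^2) = const.
Hence y' is constant, so y(x) is affine.
Fitting the endpoints (-5, 3) and (7, 1):
    slope m = (1 − 3) / (7 − (-5)) = -1/6,
    intercept c = 3 − m·(-5) = 13/6.
Extremal: y(x) = (-1/6) x + 13/6.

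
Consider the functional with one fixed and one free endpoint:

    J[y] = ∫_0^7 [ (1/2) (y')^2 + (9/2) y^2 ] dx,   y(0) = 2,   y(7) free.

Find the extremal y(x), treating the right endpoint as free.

The Lagrangian L = (1/2) (y')^2 + (9/2) y^2 gives
    ∂L/∂y = 9 y,   ∂L/∂y' = y'.
Euler-Lagrange: y'' − 9 y = 0.
With k = 3, the general solution is
    y(x) = A cosh(3 x) + B sinh(3 x).
Fixed left endpoint y(0) = 2 ⇒ A = 2.
The right endpoint x = 7 is free, so the natural (transversality) condition is ∂L/∂y' |_{x=7} = 0, i.e. y'(7) = 0.
Compute y'(x) = A k sinh(k x) + B k cosh(k x), so
    y'(7) = A k sinh(k·7) + B k cosh(k·7) = 0
    ⇒ B = −A tanh(k·7) = − 2 tanh(3·7).
Therefore the extremal is
    y(x) = 2 cosh(3 x) − 2 tanh(3·7) sinh(3 x).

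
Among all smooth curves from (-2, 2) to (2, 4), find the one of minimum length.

Arc-length functional: J[y] = ∫ sqrt(1 + (y')^2) dx.
Lagrangian L = sqrt(1 + (y')^2) has no explicit y dependence, so ∂L/∂y = 0 and the Euler-Lagrange equation gives
    d/dx( y' / sqrt(1 + (y')^2) ) = 0  ⇒  y' / sqrt(1 + (y')^2) = const.
Hence y' is constant, so y(x) is affine.
Fitting the endpoints (-2, 2) and (2, 4):
    slope m = (4 − 2) / (2 − (-2)) = 1/2,
    intercept c = 2 − m·(-2) = 3.
Extremal: y(x) = (1/2) x + 3.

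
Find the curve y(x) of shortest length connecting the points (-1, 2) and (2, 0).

Arc-length functional: J[y] = ∫ sqrt(1 + (y')^2) dx.
Lagrangian L = sqrt(1 + (y')^2) has no explicit y dependence, so ∂L/∂y = 0 and the Euler-Lagrange equation gives
    d/dx( y' / sqrt(1 + (y')^2) ) = 0  ⇒  y' / sqrt(1 + (y')^2) = const.
Hence y' is constant, so y(x) is affine.
Fitting the endpoints (-1, 2) and (2, 0):
    slope m = (0 − 2) / (2 − (-1)) = -2/3,
    intercept c = 2 − m·(-1) = 4/3.
Extremal: y(x) = (-2/3) x + 4/3.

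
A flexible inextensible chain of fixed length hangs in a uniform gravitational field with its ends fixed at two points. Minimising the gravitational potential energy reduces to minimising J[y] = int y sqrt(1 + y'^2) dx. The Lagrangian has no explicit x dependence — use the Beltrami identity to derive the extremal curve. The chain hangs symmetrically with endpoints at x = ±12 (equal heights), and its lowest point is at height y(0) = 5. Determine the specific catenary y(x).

The Lagrangian L(y, y') = y sqrt(1 + y'^2) has no explicit x dependence, so the Beltrami identity applies:
    L − y' ∂L/∂y' = C.
Compute ∂L/∂y' = y · y' / sqrt(1 + y'^2). Then
    L − y' ∂L/∂y'
    = y sqrt(1 + y'^2) − y · y'^2 / sqrt(1 + y'^2)
    = y (1 + y'^2 − y'^2) / sqrt(1 + y'^2)
    = y / sqrt(1 + y'^2) = C.
Squaring gives y^2 = C^2 (1 + y'^2), i.e.
    y'^2 = y^2 / C^2 − 1.
Separating variables,
    dy / sqrt(y^2 − C^2) = dx / C,
and integrating gives arccosh(y / C) = (x − a)/C, so
    y(x) = C cosh((x − a)/C),
the catenary. The constants C and a are fixed by the two endpoint conditions (and, for the hanging-chain problem, the length constraint selects C).
Now fit the given data. The endpoints x = ±12 are symmetric at equal height, so the catenary is even about its minimum: a = 0 and y(x) = C cosh(x/C). The lowest point is y(0) = C cosh(0) = C, and we are told y(0) = 5, so C = 5. Therefore
    y(x) = 5 cosh(x/5),
and at the endpoints
    y(±12) = 5 cosh(12/5).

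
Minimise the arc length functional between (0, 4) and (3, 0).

Arc-length functional: J[y] = ∫ sqrt(1 + (y')^2) dx.
Lagrangian L = sqrt(1 + (y')^2) has no explicit y dependence, so ∂L/∂y = 0 and the Euler-Lagrange equation gives
    d/dx( y' / sqrt(1 + (y')^2) ) = 0  ⇒  y' / sqrt(1 + (y')^2) = const.
Hence y' is constant, so y(x) is affine.
Fitting the endpoints (0, 4) and (3, 0):
    slope m = (0 − 4) / (3 − 0) = -4/3,
    intercept c = 4 − m·0 = 4.
Extremal: y(x) = (-4/3) x + 4.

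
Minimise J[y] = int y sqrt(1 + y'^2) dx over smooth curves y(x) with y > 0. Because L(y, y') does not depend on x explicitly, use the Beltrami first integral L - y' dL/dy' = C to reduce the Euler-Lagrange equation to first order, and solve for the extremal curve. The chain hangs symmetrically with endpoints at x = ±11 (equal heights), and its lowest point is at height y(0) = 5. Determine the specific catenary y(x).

The Lagrangian L(y, y') = y sqrt(1 + y'^2) has no explicit x dependence, so the Beltrami identity applies:
    L − y' ∂L/∂y' = C.
Compute ∂L/∂y' = y · y' / sqrt(1 + y'^2). Then
    L − y' ∂L/∂y'
    = y sqrt(1 + y'^2) − y · y'^2 / sqrt(1 + y'^2)
    = y (1 + y'^2 − y'^2) / sqrt(1 + y'^2)
    = y / sqrt(1 + y'^2) = C.
Squaring gives y^2 = C^2 (1 + y'^2), i.e.
    y'^2 = y^2 / C^2 − 1.
Separating variables,
    dy / sqrt(y^2 − C^2) = dx / C,
and integrating gives arccosh(y / C) = (x − a)/C, so
    y(x) = C cosh((x − a)/C),
the catenary. The constants C and a are fixed by the two endpoint conditions (and, for the hanging-chain problem, the length constraint selects C).
Now fit the given data. The endpoints x = ±11 are symmetric at equal height, so the catenary is even about its minimum: a = 0 and y(x) = C cosh(x/C). The lowest point is y(0) = C cosh(0) = C, and we are told y(0) = 5, so C = 5. Therefore
    y(x) = 5 cosh(x/5),
and at the endpoints
    y(±11) = 5 cosh(11/5).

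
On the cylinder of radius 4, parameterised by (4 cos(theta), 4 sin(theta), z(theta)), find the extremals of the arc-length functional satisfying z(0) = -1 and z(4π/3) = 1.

Parameterise the cylinder of radius R = 4 as
    r(θ) = (4 cos θ, 4 sin θ, z(θ)).
The arc-length element is
    ds = sqrt(16 + (dz/dθ)^2) dθ,
so the Lagrangian is L = sqrt(16 + z'^2).
L depends on z' only, not on z or θ, so ∂L/∂z = 0 and
    ∂L/∂z' = z' / sqrt(16 + z'^2).
The Euler-Lagrange equation gives
    d/dθ( z' / sqrt(16 + z'^2) ) = 0,
so z' is constant. Integrating once:
    z(θ) = a θ + b,
a helix on the cylinder (a straight line when the cylinder is unrolled). The constants a, b are determined by the endpoint conditions.
With endpoint conditions z(0) = -1 and z(4π/3) = 1: from z(0) = b we get b = -1, and a·4π/3 + -1 = 1 gives a = 3/(2π), so
    z(θ) = (3/(2π)) θ − 1.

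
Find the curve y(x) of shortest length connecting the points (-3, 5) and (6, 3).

Arc-length functional: J[y] = ∫ sqrt(1 + (y')^2) dx.
Lagrangian L = sqrt(1 + (y')^2) has no explicit y dependence, so ∂L/∂y = 0 and the Euler-Lagrange equation gives
    d/dx( y' / sqrt(1 + (y')^2) ) = 0  ⇒  y' / sqrt(1 + (y')^2) = const.
Hence y' is constant, so y(x) is affine.
Fitting the endpoints (-3, 5) and (6, 3):
    slope m = (3 − 5) / (6 − (-3)) = -2/9,
    intercept c = 5 − m·(-3) = 13/3.
Extremal: y(x) = (-2/9) x + 13/3.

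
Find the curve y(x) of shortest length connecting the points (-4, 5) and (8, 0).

Arc-length functional: J[y] = ∫ sqrt(1 + (y')^2) dx.
Lagrangian L = sqrt(1 + (y')^2) has no explicit y dependence, so ∂L/∂y = 0 and the Euler-Lagrange equation gives
    d/dx( y' / sqrt(1 + (y')^2) ) = 0  ⇒  y' / sqrt(1 + (y')^2) = const.
Hence y' is constant, so y(x) is affine.
Fitting the endpoints (-4, 5) and (8, 0):
    slope m = (0 − 5) / (8 − (-4)) = -5/12,
    intercept c = 5 − m·(-4) = 10/3.
Extremal: y(x) = (-5/12) x + 10/3.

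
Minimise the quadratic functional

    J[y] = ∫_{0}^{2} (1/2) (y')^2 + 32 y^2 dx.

The Lagrangian is L = (1/2) (y')^2 + 32 y^2.
Compute ∂L/∂y = 64y, ∂L/∂y' = y'.
The Euler-Lagrange equation d/dx(∂L/∂y') − ∂L/∂y = 0 reduces to
    y'' − 64 y = 0.
Its general solution is
    y(x) = A e^(8x) + B e^(−8x),
with A, B fixed by the endpoint conditions.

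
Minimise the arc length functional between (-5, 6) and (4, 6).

Arc-length functional: J[y] = ∫ sqrt(1 + (y')^2) dx.
Lagrangian L = sqrt(1 + (y')^2) has no explicit y dependence, so ∂L/∂y = 0 and the Euler-Lagrange equation gives
    d/dx( y' / sqrt(1 + (y')^2) ) = 0  ⇒  y' / sqrt(1 + (y')^2) = const.
Hence y' is constant, so y(x) is affine.
Fitting the endpoints (-5, 6) and (4, 6):
    slope m = (6 − 6) / (4 − (-5)) = 0,
    intercept c = 6 − m·(-5) = 6.
Extremal: y(x) = 6.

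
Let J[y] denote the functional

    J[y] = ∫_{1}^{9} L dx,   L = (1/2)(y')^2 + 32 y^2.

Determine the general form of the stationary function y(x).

The Lagrangian is L = (1/2)(y')^2 + 32 y^2.
∂L/∂y = 64y.
∂L/∂y' = y'.
The Euler-Lagrange equation d/dx(∂L/∂y') − ∂L/∂y = 0 becomes:
    y'' - 64 y = 0
General solution: y(x) = A e^(8x) + B e^(-8x), where A and B are arbitrary constants fixed by the endpoint conditions.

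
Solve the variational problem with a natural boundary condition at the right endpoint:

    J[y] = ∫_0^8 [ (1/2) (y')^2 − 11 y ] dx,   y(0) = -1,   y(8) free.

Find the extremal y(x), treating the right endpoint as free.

The Lagrangian L = (1/2) (y')^2 − 11 y gives
    ∂L/∂y = −11,   ∂L/∂y' = y'.
Euler-Lagrange: d/dx(y') − (−11) = 0, i.e. y'' + 11 = 0, so
    y(x) = −(11/2) x^2 + C1 x + C2.
Fixed left endpoint y(0) = -1 ⇒ C2 = -1.
The right endpoint x = 8 is free, so the natural (transversality) condition is ∂L/∂y' |_{x=8} = 0, i.e. y'(8) = 0.
Compute y'(x) = −11 x + C1, so y'(8) = −88 + C1 = 0 ⇒ C1 = 88.
Therefore the extremal is
    y(x) = −(11/2) x^2 + 88 x − 1.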